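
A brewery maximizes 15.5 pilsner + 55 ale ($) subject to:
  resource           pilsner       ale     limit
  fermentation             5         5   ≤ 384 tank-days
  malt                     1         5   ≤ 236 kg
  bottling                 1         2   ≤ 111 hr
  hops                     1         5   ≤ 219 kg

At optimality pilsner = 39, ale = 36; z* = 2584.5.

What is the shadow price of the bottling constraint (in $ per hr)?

7.5

At the optimum: fermentation uses 375 of 384 (slack = 9); malt uses 219 of 236 (slack = 17); bottling uses 111 of 111 (binding); hops uses 219 of 219 (binding).
By complementary slackness, y = 0 for the non-binding constraints.
The binding rows give the dual system: 1·y_bottling + 1·y_hops = 15.5 and 2·y_bottling + 5·y_hops = 55.
This yields shadow prices y_bottling = 7.5, y_hops = 8.
Shadow price of bottling = 7.5.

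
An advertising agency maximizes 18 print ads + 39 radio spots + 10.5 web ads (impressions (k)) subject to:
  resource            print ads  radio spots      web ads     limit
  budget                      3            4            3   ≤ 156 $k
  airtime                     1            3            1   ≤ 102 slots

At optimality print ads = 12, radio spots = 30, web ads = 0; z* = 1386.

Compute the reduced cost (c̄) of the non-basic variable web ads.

Check each constraint at x*: budget 156/156 (tight); airtime 102/102 (tight).
The binding rows give the dual system: 3·y_budget + 1·y_airtime = 18 and 4·y_budget + 3·y_airtime = 39.
→ y_budget = 3 and y_airtime = 9.
Reduced cost of web ads: c₃ − yᵀa₃ = 10.5 − (3·3 + 9·1) = 10.5 − 18 = -7.5.

-7.5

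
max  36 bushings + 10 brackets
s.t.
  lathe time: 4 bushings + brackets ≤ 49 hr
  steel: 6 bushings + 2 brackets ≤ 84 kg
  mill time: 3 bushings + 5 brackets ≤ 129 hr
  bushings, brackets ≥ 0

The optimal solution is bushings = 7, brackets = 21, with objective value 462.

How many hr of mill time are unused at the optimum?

3

mill time used = 3·7 + 5·21 = 126; slack = 129 − 126 = 3.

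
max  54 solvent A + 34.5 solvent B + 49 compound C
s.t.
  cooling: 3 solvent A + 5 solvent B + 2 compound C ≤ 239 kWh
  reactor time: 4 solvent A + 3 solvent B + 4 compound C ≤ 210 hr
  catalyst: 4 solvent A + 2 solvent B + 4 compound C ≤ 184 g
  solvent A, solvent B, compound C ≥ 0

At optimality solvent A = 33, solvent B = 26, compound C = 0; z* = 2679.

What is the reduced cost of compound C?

Binding: reactor time and catalyst. Non-binding: cooling (10 unused).
By complementary slackness, y = 0 for the non-binding constraint.
Dual feasibility on the basic columns requires 4·y_reactor time + 4·y_catalyst = 54, 3·y_reactor time + 2·y_catalyst = 34.5.
Solving: y_reactor time = 7.5, y_catalyst = 6.
Reduced cost of compound C: c₃ − yᵀa₃ = 49 − (7.5·4 + 6·4) = 49 − 54 = -5.

-5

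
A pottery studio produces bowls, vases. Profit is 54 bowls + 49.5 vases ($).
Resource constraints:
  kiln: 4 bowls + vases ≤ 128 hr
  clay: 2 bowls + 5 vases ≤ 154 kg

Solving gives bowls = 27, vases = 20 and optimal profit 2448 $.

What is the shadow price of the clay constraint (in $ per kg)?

Check each constraint at x*: kiln 128/128 (tight); clay 154/154 (tight).
Dual feasibility on the basic columns requires 4·y_kiln + 2·y_clay = 54, 1·y_kiln + 5·y_clay = 49.5.
Solving: y_kiln = 9.5, y_clay = 8.
Shadow price of clay = 8.

8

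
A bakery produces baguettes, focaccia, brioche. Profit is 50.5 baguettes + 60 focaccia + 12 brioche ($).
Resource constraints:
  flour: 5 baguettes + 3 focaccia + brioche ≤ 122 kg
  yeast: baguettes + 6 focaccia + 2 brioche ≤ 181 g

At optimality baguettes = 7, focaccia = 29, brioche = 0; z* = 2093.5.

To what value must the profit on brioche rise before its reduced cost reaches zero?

20

Check each constraint at x*: flour 122/122 (tight); yeast 181/181 (tight).
Dual feasibility on the basic columns requires 5·y_flour + 1·y_yeast = 50.5, 3·y_flour + 6·y_yeast = 60.
This yields shadow prices y_flour = 9, y_yeast = 5.5.
brioche enters the basis when its profit ≥ yᵀa₃ = 9·1 + 5.5·2 = 20.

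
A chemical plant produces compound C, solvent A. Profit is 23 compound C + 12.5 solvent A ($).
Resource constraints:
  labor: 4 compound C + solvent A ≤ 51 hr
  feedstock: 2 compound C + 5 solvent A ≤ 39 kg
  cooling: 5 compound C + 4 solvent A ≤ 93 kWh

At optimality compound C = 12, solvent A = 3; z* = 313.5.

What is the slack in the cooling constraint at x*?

21

cooling used = 5·12 + 4·3 = 72; slack = 93 − 72 = 21.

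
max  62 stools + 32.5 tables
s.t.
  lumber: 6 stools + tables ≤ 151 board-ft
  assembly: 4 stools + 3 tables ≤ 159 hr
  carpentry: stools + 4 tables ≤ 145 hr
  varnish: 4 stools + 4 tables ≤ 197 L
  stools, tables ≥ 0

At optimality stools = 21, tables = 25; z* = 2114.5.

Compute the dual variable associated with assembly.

9.5

At the optimum: lumber uses 151 of 151 (binding); assembly uses 159 of 159 (binding); carpentry uses 121 of 145 (slack = 24); varnish uses 184 of 197 (slack = 13).
Slack constraints have shadow price 0 (complementary slackness).
The binding rows give the dual system: 6·y_lumber + 4·y_assembly = 62 and 1·y_lumber + 3·y_assembly = 32.5.
→ y_lumber = 4 and y_assembly = 9.5.
Shadow price of assembly = 9.5.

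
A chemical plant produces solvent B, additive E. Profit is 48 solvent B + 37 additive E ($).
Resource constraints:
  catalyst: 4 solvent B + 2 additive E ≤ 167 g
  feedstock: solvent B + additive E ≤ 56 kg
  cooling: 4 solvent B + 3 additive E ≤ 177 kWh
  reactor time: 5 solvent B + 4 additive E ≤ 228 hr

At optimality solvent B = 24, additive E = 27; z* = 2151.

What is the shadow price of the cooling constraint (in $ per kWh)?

7

At the optimum: catalyst uses 150 of 167 (slack = 17); feedstock uses 51 of 56 (slack = 5); cooling uses 177 of 177 (binding); reactor time uses 228 of 228 (binding).
Slack constraints have shadow price 0 (complementary slackness).
From A_Bᵀ y = c: 4·y_cooling + 5·y_reactor time = 48; 3·y_cooling + 4·y_reactor time = 37.
This yields shadow prices y_cooling = 7, y_reactor time = 4.
Shadow price of cooling = 7.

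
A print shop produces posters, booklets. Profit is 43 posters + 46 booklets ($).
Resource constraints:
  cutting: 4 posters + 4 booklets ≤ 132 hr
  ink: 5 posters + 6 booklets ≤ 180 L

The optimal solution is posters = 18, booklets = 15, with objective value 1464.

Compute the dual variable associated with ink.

At the optimum: cutting uses 132 of 132 (binding); ink uses 180 of 180 (binding).
Dual feasibility on the basic columns requires 4·y_cutting + 5·y_ink = 43, 4·y_cutting + 6·y_ink = 46.
→ y_cutting = 7 and y_ink = 3.
Shadow price of ink = 3.

3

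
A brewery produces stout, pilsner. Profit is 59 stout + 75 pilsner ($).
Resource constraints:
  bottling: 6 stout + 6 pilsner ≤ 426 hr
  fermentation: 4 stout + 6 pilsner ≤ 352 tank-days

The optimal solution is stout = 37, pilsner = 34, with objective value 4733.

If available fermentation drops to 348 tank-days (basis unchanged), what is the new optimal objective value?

4701

Check each constraint at x*: bottling 426/426 (tight); fermentation 352/352 (tight).
Dual feasibility on the basic columns requires 6·y_bottling + 4·y_fermentation = 59, 6·y_bottling + 6·y_fermentation = 75.
This yields shadow prices y_bottling = 4.5, y_fermentation = 8.
Δz = y_fermentation·Δb = 8 × (-4) = -32, so new z* = 4733 − 32 = 4701.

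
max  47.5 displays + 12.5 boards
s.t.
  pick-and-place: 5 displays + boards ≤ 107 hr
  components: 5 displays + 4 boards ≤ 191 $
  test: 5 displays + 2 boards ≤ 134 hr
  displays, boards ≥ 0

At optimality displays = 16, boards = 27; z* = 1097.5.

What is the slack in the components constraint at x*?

components used = 5·16 + 4·27 = 188; slack = 191 − 188 = 3.

3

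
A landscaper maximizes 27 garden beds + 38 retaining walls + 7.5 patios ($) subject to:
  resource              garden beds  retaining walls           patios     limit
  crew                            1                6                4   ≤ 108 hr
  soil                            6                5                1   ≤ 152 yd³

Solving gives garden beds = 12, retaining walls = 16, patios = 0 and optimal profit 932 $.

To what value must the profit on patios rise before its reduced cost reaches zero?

16

Check each constraint at x*: crew 108/108 (tight); soil 152/152 (tight).
From A_Bᵀ y = c: 1·y_crew + 6·y_soil = 27; 6·y_crew + 5·y_soil = 38.
→ y_crew = 3 and y_soil = 4.
patios enters the basis when its profit ≥ yᵀa₃ = 3·4 + 4·1 = 16.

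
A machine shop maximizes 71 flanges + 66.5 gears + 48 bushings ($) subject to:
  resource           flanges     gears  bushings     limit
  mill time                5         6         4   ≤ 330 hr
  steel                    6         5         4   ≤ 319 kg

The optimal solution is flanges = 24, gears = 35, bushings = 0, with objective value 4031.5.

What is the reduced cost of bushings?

-2

Both mill time and steel are binding at x*.
From A_Bᵀ y = c: 5·y_mill time + 6·y_steel = 71; 6·y_mill time + 5·y_steel = 66.5.
This yields shadow prices y_mill time = 4, y_steel = 8.5.
Reduced cost of bushings: c₃ − yᵀa₃ = 48 − (4·4 + 8.5·4) = 48 − 50 = -2.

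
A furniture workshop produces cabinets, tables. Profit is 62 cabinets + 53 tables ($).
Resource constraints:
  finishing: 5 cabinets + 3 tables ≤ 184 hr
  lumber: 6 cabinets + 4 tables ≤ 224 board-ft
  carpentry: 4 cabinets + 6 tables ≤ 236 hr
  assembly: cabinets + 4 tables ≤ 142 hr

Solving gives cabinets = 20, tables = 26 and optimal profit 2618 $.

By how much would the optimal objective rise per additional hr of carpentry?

At the optimum: finishing uses 178 of 184 (slack = 6); lumber uses 224 of 224 (binding); carpentry uses 236 of 236 (binding); assembly uses 124 of 142 (slack = 18).
Slack constraints have shadow price 0 (complementary slackness).
From A_Bᵀ y = c: 6·y_lumber + 4·y_carpentry = 62; 4·y_lumber + 6·y_carpentry = 53.
→ y_lumber = 8 and y_carpentry = 3.5.
Shadow price of carpentry = 3.5.

3.5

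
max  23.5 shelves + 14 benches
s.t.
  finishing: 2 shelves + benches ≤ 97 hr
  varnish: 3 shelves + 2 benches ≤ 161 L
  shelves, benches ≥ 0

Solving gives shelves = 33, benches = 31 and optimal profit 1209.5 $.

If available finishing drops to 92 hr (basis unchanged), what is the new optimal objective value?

1184.5

At the optimum: finishing uses 97 of 97 (binding); varnish uses 161 of 161 (binding).
From A_Bᵀ y = c: 2·y_finishing + 3·y_varnish = 23.5; 1·y_finishing + 2·y_varnish = 14.
This yields shadow prices y_finishing = 5, y_varnish = 4.5.
Δz = y_finishing·Δb = 5 × (-5) = -25, so new z* = 1209.5 − 25 = 1184.5.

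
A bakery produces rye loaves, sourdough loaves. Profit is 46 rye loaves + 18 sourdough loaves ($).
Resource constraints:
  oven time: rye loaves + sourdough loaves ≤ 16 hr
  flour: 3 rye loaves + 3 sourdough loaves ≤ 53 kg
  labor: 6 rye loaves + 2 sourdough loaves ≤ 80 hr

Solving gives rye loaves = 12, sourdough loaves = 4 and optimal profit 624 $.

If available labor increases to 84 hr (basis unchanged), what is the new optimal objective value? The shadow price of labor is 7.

652

Δb = 4, so new z* = 624 + (7)·(4) = 624 + 28 = 652.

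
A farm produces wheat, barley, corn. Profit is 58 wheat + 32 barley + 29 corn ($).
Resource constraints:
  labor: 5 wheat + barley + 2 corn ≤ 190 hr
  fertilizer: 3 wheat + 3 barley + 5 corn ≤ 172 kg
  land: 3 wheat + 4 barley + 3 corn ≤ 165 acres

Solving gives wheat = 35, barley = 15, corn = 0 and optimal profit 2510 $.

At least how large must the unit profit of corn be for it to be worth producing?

Check each constraint at x*: labor 190/190 (tight); fertilizer 150/172 (slack 22); land 165/165 (tight).
By complementary slackness, y = 0 for the non-binding constraint.
From A_Bᵀ y = c: 5·y_labor + 3·y_land = 58; 1·y_labor + 4·y_land = 32.
→ y_labor = 8 and y_land = 6.
corn enters the basis when its profit ≥ yᵀa₃ = 8·2 + 6·3 = 34.

34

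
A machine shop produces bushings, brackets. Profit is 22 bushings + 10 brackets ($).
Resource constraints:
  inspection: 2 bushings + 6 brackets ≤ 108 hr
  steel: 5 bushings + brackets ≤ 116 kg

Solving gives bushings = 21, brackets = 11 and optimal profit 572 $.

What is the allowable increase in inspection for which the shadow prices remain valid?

Binding constraints: inspection, steel. The basis is B = [[2,6],[5,1]] with det -28.
Per unit increase in inspection, x* moves by d = (-0.0357, 0.1786).
The basis stays optimal until bushings reaches 0; allowable increase = 588 hr.

588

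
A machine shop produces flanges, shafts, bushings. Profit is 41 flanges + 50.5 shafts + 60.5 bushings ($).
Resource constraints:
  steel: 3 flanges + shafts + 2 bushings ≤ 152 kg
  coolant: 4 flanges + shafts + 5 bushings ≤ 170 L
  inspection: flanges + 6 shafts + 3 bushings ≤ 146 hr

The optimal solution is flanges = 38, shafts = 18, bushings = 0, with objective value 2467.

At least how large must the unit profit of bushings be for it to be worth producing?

63.5

At the optimum: steel uses 132 of 152 (slack = 20); coolant uses 170 of 170 (binding); inspection uses 146 of 146 (binding).
Since steel is not tight, its dual is 0.
From A_Bᵀ y = c: 4·y_coolant + 1·y_inspection = 41; 1·y_coolant + 6·y_inspection = 50.5.
→ y_coolant = 8.5 and y_inspection = 7.
bushings enters the basis when its profit ≥ yᵀa₃ = 8.5·5 + 7·3 = 63.5.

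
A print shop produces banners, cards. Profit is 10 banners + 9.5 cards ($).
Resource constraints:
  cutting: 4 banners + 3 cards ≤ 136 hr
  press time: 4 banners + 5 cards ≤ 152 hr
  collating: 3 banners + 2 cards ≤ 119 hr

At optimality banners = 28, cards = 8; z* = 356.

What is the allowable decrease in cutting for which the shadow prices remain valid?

Binding constraints: cutting, press time. The basis is B = [[4,3],[4,5]] with det 8.
Per unit decrease in cutting, x* moves by d = (-0.625, 0.5).
The basis stays optimal until banners reaches 0; allowable decrease = 44.8 hr.

44.8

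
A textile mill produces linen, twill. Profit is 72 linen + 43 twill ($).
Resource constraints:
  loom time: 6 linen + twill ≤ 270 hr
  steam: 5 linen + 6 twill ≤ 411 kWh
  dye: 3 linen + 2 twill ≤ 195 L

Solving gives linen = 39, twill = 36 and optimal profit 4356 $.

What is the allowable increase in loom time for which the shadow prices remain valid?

Binding constraints: loom time, steam. The basis is B = [[6,1],[5,6]] with det 31.
Per unit increase in loom time, x* moves by d = (0.1935, -0.1613).
The basis stays optimal until dye becomes binding; allowable increase = 23.25 hr.

23.25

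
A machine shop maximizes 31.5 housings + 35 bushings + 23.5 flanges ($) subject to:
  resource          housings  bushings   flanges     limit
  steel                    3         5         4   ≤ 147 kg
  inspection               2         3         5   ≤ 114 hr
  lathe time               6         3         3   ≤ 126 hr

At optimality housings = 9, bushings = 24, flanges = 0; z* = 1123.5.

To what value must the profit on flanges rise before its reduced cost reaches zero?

29.5

Check each constraint at x*: steel 147/147 (tight); inspection 90/114 (slack 24); lathe time 126/126 (tight).
Slack constraints have shadow price 0 (complementary slackness).
From A_Bᵀ y = c: 3·y_steel + 6·y_lathe time = 31.5; 5·y_steel + 3·y_lathe time = 35.
→ y_steel = 5.5 and y_lathe time = 2.5.
flanges enters the basis when its profit ≥ yᵀa₃ = 5.5·4 + 2.5·3 = 29.5.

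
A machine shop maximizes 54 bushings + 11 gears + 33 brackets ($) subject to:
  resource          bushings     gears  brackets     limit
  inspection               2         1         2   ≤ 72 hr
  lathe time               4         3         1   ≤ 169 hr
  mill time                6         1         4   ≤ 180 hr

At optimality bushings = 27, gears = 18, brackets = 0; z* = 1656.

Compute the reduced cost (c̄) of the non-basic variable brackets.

-5

Check each constraint at x*: inspection 72/72 (tight); lathe time 162/169 (slack 7); mill time 180/180 (tight).
Slack constraints have shadow price 0 (complementary slackness).
The binding rows give the dual system: 2·y_inspection + 6·y_mill time = 54 and 1·y_inspection + 1·y_mill time = 11.
Solving: y_inspection = 3, y_mill time = 8.
Reduced cost of brackets: c₃ − yᵀa₃ = 33 − (3·2 + 8·4) = 33 − 38 = -5.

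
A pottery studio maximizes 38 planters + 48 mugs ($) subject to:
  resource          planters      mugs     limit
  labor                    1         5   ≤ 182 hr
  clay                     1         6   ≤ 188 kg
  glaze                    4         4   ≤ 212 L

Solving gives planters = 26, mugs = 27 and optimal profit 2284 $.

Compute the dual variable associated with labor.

0

At the optimum: labor uses 161 of 182 (slack = 21); clay uses 188 of 188 (binding); glaze uses 212 of 212 (binding).
By complementary slackness, y = 0 for the non-binding constraint.
From A_Bᵀ y = c: 1·y_clay + 4·y_glaze = 38; 6·y_clay + 4·y_glaze = 48.
Solving: y_clay = 2, y_glaze = 9.
Shadow price of labor = 0.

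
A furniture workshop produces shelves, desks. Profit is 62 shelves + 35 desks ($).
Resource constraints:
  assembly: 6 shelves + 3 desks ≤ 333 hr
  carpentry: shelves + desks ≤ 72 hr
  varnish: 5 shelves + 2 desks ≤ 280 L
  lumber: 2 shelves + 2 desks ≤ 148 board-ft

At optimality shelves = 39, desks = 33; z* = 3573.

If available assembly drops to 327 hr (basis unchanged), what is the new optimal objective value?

3519

Binding: assembly and carpentry. Non-binding: varnish (19 unused), lumber (4 unused).
By complementary slackness, y = 0 for the non-binding constraints.
From A_Bᵀ y = c: 6·y_assembly + 1·y_carpentry = 62; 3·y_assembly + 1·y_carpentry = 35.
This yields shadow prices y_assembly = 9, y_carpentry = 8.
Δz = y_assembly·Δb = 9 × (-6) = -54, so new z* = 3573 − 54 = 3519.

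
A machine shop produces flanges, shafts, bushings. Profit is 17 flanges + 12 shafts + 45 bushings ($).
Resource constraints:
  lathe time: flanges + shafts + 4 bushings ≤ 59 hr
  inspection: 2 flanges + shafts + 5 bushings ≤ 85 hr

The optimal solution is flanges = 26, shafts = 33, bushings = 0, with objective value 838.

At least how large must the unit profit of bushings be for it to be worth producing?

Both lathe time and inspection are binding at x*.
From A_Bᵀ y = c: 1·y_lathe time + 2·y_inspection = 17; 1·y_lathe time + 1·y_inspection = 12.
This yields shadow prices y_lathe time = 7, y_inspection = 5.
bushings enters the basis when its profit ≥ yᵀa₃ = 7·4 + 5·5 = 53.

53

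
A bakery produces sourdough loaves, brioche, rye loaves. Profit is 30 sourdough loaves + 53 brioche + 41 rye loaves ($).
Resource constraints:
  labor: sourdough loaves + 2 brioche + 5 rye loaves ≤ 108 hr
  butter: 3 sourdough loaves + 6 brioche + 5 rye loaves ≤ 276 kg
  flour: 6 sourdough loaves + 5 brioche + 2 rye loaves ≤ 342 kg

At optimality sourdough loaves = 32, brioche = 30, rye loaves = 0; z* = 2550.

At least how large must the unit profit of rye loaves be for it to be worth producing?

Binding: butter and flour. Non-binding: labor (16 unused).
Since labor is not tight, its dual is 0.
From A_Bᵀ y = c: 3·y_butter + 6·y_flour = 30; 6·y_butter + 5·y_flour = 53.
Solving: y_butter = 8, y_flour = 1.
rye loaves enters the basis when its profit ≥ yᵀa₃ = 8·5 + 1·2 = 42.

42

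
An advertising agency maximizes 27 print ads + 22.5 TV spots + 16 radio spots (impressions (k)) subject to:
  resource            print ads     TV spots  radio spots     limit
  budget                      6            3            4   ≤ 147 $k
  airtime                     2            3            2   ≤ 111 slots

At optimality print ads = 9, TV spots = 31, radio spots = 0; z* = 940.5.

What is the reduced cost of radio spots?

-5

Check each constraint at x*: budget 147/147 (tight); airtime 111/111 (tight).
Dual feasibility on the basic columns requires 6·y_budget + 2·y_airtime = 27, 3·y_budget + 3·y_airtime = 22.5.
→ y_budget = 3 and y_airtime = 4.5.
Reduced cost of radio spots: c₃ − yᵀa₃ = 16 − (3·4 + 4.5·2) = 16 − 21 = -5.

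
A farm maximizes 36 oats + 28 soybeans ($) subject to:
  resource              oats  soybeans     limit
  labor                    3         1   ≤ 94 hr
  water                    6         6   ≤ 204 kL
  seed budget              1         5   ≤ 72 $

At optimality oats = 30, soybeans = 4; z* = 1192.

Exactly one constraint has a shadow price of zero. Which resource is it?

seed budget

labor: 94/94 (binding)
water: 204/204 (binding)
seed budget: 50/72 (slack 22)
By complementary slackness, a constraint with positive slack has shadow price 0 → seed budget.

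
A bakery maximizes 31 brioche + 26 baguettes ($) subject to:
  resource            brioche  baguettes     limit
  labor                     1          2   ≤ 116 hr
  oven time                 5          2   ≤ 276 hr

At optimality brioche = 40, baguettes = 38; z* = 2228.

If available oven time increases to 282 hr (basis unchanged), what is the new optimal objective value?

Both labor and oven time are binding at x*.
Dual feasibility on the basic columns requires 1·y_labor + 5·y_oven time = 31, 2·y_labor + 2·y_oven time = 26.
Solving: y_labor = 8.5, y_oven time = 4.5.
Δz = y_oven time·Δb = 4.5 × (6) = 27, so new z* = 2228 + 27 = 2255.

2255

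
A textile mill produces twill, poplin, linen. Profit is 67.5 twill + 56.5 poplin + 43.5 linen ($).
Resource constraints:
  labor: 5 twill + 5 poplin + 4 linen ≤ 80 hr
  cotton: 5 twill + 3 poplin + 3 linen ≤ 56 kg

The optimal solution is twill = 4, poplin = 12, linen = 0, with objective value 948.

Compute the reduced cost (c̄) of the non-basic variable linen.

-5

Check each constraint at x*: labor 80/80 (tight); cotton 56/56 (tight).
From A_Bᵀ y = c: 5·y_labor + 5·y_cotton = 67.5; 5·y_labor + 3·y_cotton = 56.5.
This yields shadow prices y_labor = 8, y_cotton = 5.5.
Reduced cost of linen: c₃ − yᵀa₃ = 43.5 − (8·4 + 5.5·3) = 43.5 − 48.5 = -5.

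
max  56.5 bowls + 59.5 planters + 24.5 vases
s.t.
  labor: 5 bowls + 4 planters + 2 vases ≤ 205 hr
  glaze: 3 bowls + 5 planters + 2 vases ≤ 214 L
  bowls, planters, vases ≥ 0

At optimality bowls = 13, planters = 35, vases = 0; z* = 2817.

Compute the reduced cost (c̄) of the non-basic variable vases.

Check each constraint at x*: labor 205/205 (tight); glaze 214/214 (tight).
Dual feasibility on the basic columns requires 5·y_labor + 3·y_glaze = 56.5, 4·y_labor + 5·y_glaze = 59.5.
This yields shadow prices y_labor = 8, y_glaze = 5.5.
Reduced cost of vases: c₃ − yᵀa₃ = 24.5 − (8·2 + 5.5·2) = 24.5 − 27 = -2.5.

-2.5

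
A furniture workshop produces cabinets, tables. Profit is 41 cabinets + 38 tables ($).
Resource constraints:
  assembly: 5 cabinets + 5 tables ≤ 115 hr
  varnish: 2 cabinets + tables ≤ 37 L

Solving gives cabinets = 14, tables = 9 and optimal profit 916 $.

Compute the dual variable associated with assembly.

At the optimum: assembly uses 115 of 115 (binding); varnish uses 37 of 37 (binding).
The binding rows give the dual system: 5·y_assembly + 2·y_varnish = 41 and 5·y_assembly + 1·y_varnish = 38.
This yields shadow prices y_assembly = 7, y_varnish = 3.
Shadow price of assembly = 7.

7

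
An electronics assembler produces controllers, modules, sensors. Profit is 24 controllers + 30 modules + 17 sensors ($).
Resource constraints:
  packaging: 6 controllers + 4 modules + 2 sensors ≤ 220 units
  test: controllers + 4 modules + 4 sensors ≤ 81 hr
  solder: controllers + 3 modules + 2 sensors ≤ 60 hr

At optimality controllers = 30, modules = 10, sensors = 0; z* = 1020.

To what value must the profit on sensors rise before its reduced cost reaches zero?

18

Check each constraint at x*: packaging 220/220 (tight); test 70/81 (slack 11); solder 60/60 (tight).
By complementary slackness, y = 0 for the non-binding constraint.
From A_Bᵀ y = c: 6·y_packaging + 1·y_solder = 24; 4·y_packaging + 3·y_solder = 30.
This yields shadow prices y_packaging = 3, y_solder = 6.
sensors enters the basis when its profit ≥ yᵀa₃ = 3·2 + 6·2 = 18.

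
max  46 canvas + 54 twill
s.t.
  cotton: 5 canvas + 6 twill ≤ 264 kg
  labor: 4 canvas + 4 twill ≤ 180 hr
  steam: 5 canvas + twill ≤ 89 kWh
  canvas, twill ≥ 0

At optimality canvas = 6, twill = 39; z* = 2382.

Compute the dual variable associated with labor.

Check each constraint at x*: cotton 264/264 (tight); labor 180/180 (tight); steam 69/89 (slack 20).
Since steam is not tight, its dual is 0.
Dual feasibility on the basic columns requires 5·y_cotton + 4·y_labor = 46, 6·y_cotton + 4·y_labor = 54.
Solving: y_cotton = 8, y_labor = 1.5.
Shadow price of labor = 1.5.

1.5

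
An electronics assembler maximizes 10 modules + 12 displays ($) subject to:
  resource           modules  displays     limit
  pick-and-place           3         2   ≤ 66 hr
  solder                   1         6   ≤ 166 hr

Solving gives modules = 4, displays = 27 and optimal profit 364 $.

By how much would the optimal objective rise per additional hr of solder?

1

Both pick-and-place and solder are binding at x*.
The binding rows give the dual system: 3·y_pick-and-place + 1·y_solder = 10 and 2·y_pick-and-place + 6·y_solder = 12.
→ y_pick-and-place = 3 and y_solder = 1.
Shadow price of solder = 1.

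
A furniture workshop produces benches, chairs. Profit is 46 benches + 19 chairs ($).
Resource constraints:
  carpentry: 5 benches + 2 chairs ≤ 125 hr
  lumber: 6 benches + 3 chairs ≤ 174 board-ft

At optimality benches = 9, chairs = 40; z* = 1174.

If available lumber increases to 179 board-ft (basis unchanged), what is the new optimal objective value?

Both carpentry and lumber are binding at x*.
From A_Bᵀ y = c: 5·y_carpentry + 6·y_lumber = 46; 2·y_carpentry + 3·y_lumber = 19.
→ y_carpentry = 8 and y_lumber = 1.
Δz = y_lumber·Δb = 1 × (5) = 5, so new z* = 1174 + 5 = 1179.

1179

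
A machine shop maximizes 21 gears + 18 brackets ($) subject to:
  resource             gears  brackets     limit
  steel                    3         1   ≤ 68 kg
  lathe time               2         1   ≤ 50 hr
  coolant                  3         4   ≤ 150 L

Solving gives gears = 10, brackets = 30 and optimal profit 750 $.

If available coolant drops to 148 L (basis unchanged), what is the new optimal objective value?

744

At the optimum: steel uses 60 of 68 (slack = 8); lathe time uses 50 of 50 (binding); coolant uses 150 of 150 (binding).
By complementary slackness, y = 0 for the non-binding constraint.
From A_Bᵀ y = c: 2·y_lathe time + 3·y_coolant = 21; 1·y_lathe time + 4·y_coolant = 18.
→ y_lathe time = 6 and y_coolant = 3.
Δz = y_coolant·Δb = 3 × (-2) = -6, so new z* = 750 − 6 = 744.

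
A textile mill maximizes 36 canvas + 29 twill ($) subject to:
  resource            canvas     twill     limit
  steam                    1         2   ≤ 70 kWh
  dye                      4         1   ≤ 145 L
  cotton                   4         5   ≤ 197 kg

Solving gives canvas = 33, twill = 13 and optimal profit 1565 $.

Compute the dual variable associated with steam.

0

Check each constraint at x*: steam 59/70 (slack 11); dye 145/145 (tight); cotton 197/197 (tight).
Slack constraints have shadow price 0 (complementary slackness).
Dual feasibility on the basic columns requires 4·y_dye + 4·y_cotton = 36, 1·y_dye + 5·y_cotton = 29.
This yields shadow prices y_dye = 4, y_cotton = 5.
Shadow price of steam = 0.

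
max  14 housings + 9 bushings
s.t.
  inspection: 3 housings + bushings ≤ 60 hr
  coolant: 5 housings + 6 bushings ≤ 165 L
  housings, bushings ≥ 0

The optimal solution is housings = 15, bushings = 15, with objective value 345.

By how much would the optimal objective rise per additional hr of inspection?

At the optimum: inspection uses 60 of 60 (binding); coolant uses 165 of 165 (binding).
Dual feasibility on the basic columns requires 3·y_inspection + 5·y_coolant = 14, 1·y_inspection + 6·y_coolant = 9.
→ y_inspection = 3 and y_coolant = 1.
Shadow price of inspection = 3.

3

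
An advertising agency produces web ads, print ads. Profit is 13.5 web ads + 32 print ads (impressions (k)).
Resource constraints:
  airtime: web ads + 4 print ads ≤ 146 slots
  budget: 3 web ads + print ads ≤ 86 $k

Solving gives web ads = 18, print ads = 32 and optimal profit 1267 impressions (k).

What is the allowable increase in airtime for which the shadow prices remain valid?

198

Binding constraints: airtime, budget. The basis is B = [[1,4],[3,1]] with det -11.
Per unit increase in airtime, x* moves by d = (-0.0909, 0.2727).
The basis stays optimal until web ads reaches 0; allowable increase = 198 slots.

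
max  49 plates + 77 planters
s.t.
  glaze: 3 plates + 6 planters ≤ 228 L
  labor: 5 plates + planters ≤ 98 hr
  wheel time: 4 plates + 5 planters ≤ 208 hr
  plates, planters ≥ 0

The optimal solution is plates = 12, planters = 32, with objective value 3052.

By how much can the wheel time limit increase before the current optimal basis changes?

2

Binding constraints: glaze, wheel time. The basis is B = [[3,6],[4,5]] with det -9.
Per unit increase in wheel time, x* moves by d = (0.6667, -0.3333).
The basis stays optimal until labor becomes binding; allowable increase = 2 hr.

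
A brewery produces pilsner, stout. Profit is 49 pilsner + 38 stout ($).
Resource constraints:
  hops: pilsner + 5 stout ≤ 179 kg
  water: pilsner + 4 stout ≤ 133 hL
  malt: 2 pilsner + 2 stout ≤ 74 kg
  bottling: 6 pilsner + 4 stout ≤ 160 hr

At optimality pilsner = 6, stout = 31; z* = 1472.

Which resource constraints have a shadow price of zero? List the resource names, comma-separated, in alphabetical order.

hops: 161/179 (slack 18)
water: 130/133 (slack 3)
malt: 74/74 (binding)
bottling: 160/160 (binding)
By complementary slackness, a constraint with positive slack has shadow price 0 → hops, water.

hops, water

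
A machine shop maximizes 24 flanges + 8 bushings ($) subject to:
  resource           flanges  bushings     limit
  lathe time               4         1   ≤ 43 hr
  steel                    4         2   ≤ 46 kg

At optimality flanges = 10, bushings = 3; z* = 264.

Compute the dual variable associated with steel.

Both lathe time and steel are binding at x*.
From A_Bᵀ y = c: 4·y_lathe time + 4·y_steel = 24; 1·y_lathe time + 2·y_steel = 8.
This yields shadow prices y_lathe time = 4, y_steel = 2.
Shadow price of steel = 2.

2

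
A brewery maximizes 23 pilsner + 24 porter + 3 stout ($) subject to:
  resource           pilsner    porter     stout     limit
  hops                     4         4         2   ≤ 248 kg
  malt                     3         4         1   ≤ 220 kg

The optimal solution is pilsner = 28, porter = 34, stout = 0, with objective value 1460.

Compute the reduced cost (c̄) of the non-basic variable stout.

-8

Check each constraint at x*: hops 248/248 (tight); malt 220/220 (tight).
The binding rows give the dual system: 4·y_hops + 3·y_malt = 23 and 4·y_hops + 4·y_malt = 24.
→ y_hops = 5 and y_malt = 1.
Reduced cost of stout: c₃ − yᵀa₃ = 3 − (5·2 + 1·1) = 3 − 11 = -8.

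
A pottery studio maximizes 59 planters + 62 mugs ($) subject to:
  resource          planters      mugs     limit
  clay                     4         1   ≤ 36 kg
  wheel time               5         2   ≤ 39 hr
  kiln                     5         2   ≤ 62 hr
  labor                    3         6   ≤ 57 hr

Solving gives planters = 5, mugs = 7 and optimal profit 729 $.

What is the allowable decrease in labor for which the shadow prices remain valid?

33.6

Binding constraints: wheel time, labor. The basis is B = [[5,2],[3,6]] with det 24.
Per unit decrease in labor, x* moves by d = (0.0833, -0.2083).
The basis stays optimal until mugs reaches 0; allowable decrease = 33.6 hr.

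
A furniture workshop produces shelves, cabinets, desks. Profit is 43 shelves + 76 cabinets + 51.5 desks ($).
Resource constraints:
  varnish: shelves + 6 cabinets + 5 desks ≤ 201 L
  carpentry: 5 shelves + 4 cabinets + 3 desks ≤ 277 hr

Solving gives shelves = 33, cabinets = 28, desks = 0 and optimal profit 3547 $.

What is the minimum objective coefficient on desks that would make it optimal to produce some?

61

At the optimum: varnish uses 201 of 201 (binding); carpentry uses 277 of 277 (binding).
Dual feasibility on the basic columns requires 1·y_varnish + 5·y_carpentry = 43, 6·y_varnish + 4·y_carpentry = 76.
This yields shadow prices y_varnish = 8, y_carpentry = 7.
desks enters the basis when its profit ≥ yᵀa₃ = 8·5 + 7·3 = 61.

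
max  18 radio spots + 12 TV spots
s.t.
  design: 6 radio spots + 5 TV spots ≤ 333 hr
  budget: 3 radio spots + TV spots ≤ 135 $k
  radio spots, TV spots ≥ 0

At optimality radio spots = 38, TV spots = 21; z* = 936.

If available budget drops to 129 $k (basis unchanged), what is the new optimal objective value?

At the optimum: design uses 333 of 333 (binding); budget uses 135 of 135 (binding).
From A_Bᵀ y = c: 6·y_design + 3·y_budget = 18; 5·y_design + 1·y_budget = 12.
Solving: y_design = 2, y_budget = 2.
Δz = y_budget·Δb = 2 × (-6) = -12, so new z* = 936 − 12 = 924.

924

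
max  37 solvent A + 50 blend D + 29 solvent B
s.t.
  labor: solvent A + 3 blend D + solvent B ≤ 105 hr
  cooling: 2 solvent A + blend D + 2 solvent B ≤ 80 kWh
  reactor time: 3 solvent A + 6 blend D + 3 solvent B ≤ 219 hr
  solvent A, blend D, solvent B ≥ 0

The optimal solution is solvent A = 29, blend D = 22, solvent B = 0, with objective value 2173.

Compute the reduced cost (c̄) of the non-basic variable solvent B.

At the optimum: labor uses 95 of 105 (slack = 10); cooling uses 80 of 80 (binding); reactor time uses 219 of 219 (binding).
By complementary slackness, y = 0 for the non-binding constraint.
From A_Bᵀ y = c: 2·y_cooling + 3·y_reactor time = 37; 1·y_cooling + 6·y_reactor time = 50.
This yields shadow prices y_cooling = 8, y_reactor time = 7.
Reduced cost of solvent B: c₃ − yᵀa₃ = 29 − (8·2 + 7·3) = 29 − 37 = -8.

-8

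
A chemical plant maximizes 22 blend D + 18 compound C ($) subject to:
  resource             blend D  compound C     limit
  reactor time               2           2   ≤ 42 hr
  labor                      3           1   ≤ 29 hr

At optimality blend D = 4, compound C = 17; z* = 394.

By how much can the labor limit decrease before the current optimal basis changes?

Binding constraints: reactor time, labor. The basis is B = [[2,2],[3,1]] with det -4.
Per unit decrease in labor, x* moves by d = (-0.5, 0.5).
The basis stays optimal until blend D reaches 0; allowable decrease = 8 hr.

8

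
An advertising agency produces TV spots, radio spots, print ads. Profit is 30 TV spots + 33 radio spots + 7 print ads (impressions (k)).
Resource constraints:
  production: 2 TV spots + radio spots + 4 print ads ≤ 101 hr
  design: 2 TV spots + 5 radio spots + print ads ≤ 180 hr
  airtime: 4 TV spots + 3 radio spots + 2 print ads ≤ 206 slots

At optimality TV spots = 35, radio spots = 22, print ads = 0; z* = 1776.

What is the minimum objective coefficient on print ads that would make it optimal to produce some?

15

At the optimum: production uses 92 of 101 (slack = 9); design uses 180 of 180 (binding); airtime uses 206 of 206 (binding).
Since production is not tight, its dual is 0.
Dual feasibility on the basic columns requires 2·y_design + 4·y_airtime = 30, 5·y_design + 3·y_airtime = 33.
Solving: y_design = 3, y_airtime = 6.
print ads enters the basis when its profit ≥ yᵀa₃ = 3·1 + 6·2 = 15.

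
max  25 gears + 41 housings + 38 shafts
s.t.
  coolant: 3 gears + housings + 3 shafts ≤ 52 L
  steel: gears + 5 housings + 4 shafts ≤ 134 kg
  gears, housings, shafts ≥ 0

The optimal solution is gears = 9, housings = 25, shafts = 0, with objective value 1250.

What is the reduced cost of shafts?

-8

Check each constraint at x*: coolant 52/52 (tight); steel 134/134 (tight).
The binding rows give the dual system: 3·y_coolant + 1·y_steel = 25 and 1·y_coolant + 5·y_steel = 41.
This yields shadow prices y_coolant = 6, y_steel = 7.
Reduced cost of shafts: c₃ − yᵀa₃ = 38 − (6·3 + 7·4) = 38 − 46 = -8.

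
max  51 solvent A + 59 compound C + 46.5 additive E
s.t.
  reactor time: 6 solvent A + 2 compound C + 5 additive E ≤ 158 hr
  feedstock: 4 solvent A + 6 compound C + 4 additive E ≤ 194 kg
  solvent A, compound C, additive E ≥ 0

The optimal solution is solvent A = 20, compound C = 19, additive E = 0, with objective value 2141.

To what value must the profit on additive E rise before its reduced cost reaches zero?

Check each constraint at x*: reactor time 158/158 (tight); feedstock 194/194 (tight).
Dual feasibility on the basic columns requires 6·y_reactor time + 4·y_feedstock = 51, 2·y_reactor time + 6·y_feedstock = 59.
This yields shadow prices y_reactor time = 2.5, y_feedstock = 9.
additive E enters the basis when its profit ≥ yᵀa₃ = 2.5·5 + 9·4 = 48.5.

48.5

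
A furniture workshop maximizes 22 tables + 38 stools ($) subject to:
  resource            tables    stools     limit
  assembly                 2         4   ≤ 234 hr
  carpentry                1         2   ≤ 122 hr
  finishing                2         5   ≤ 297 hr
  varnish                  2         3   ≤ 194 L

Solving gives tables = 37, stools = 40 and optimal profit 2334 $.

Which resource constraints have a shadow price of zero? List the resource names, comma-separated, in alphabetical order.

carpentry, finishing

assembly: 234/234 (binding)
carpentry: 117/122 (slack 5)
finishing: 274/297 (slack 23)
varnish: 194/194 (binding)
By complementary slackness, a constraint with positive slack has shadow price 0 → carpentry, finishing.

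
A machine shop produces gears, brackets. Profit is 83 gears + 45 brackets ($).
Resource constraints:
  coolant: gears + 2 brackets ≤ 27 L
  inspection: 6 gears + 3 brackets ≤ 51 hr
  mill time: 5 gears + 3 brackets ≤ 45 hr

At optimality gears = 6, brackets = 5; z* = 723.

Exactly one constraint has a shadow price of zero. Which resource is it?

coolant: 16/27 (slack 11)
inspection: 51/51 (binding)
mill time: 45/45 (binding)
By complementary slackness, a constraint with positive slack has shadow price 0 → coolant.

coolant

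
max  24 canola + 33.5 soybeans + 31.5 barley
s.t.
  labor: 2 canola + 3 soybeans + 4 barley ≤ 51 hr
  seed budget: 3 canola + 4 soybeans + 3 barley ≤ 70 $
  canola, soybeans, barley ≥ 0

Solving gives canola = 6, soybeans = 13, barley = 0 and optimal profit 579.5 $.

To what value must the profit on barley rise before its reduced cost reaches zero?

Both labor and seed budget are binding at x*.
From A_Bᵀ y = c: 2·y_labor + 3·y_seed budget = 24; 3·y_labor + 4·y_seed budget = 33.5.
Solving: y_labor = 4.5, y_seed budget = 5.
barley enters the basis when its profit ≥ yᵀa₃ = 4.5·4 + 5·3 = 33.

33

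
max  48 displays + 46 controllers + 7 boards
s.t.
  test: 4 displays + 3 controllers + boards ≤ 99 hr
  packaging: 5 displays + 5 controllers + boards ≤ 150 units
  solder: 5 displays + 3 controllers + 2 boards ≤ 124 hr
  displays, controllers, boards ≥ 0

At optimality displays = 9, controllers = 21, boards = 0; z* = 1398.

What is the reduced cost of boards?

-3

Check each constraint at x*: test 99/99 (tight); packaging 150/150 (tight); solder 108/124 (slack 16).
Since solder is not tight, its dual is 0.
The binding rows give the dual system: 4·y_test + 5·y_packaging = 48 and 3·y_test + 5·y_packaging = 46.
This yields shadow prices y_test = 2, y_packaging = 8.
Reduced cost of boards: c₃ − yᵀa₃ = 7 − (2·1 + 8·1) = 7 − 10 = -3.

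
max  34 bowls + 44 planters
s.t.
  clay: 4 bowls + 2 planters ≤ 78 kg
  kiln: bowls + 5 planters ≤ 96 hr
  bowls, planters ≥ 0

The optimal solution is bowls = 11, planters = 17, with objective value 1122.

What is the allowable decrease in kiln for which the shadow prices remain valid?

76.5

Binding constraints: clay, kiln. The basis is B = [[4,2],[1,5]] with det 18.
Per unit decrease in kiln, x* moves by d = (0.1111, -0.2222).
The basis stays optimal until planters reaches 0; allowable decrease = 76.5 hr.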